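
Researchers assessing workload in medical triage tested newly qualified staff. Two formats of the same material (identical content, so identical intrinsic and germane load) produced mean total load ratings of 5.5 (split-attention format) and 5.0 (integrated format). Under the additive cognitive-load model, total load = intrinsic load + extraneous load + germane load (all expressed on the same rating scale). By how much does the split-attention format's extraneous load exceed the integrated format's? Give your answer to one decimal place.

Intrinsic and germane load are equal across formats, so the difference in total load equals the difference in extraneous load.
Extraneous-load difference = 5.5 − 5.0 = 0.5.

0.5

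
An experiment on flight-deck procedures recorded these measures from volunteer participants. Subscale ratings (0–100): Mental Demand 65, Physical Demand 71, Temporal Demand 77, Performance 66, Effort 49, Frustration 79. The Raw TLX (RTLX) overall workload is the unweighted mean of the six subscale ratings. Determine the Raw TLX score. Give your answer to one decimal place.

Sum of ratings = 65 + 71 + 77 + 66 + 49 + 79 = 407.
RTLX = 407 / 6 = 67.8333 ≈ 67.8.

67.8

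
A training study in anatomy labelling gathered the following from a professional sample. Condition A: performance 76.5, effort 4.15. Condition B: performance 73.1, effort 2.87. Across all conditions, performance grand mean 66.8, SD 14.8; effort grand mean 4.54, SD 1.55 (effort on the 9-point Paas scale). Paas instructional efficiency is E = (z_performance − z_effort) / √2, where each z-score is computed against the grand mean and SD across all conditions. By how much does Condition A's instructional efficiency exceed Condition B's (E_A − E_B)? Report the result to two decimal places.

Condition A: z_P = (76.5 − 66.8)/14.8 = 0.6554; z_E = (4.15 − 4.54)/1.55 = -0.2516; E_A = (0.6554 − (-0.2516))/√2 = 0.6413.
Condition B: z_P = (73.1 − 66.8)/14.8 = 0.4257; z_E = (2.87 − 4.54)/1.55 = -1.0774; E_B = (0.4257 − (-1.0774))/√2 = 1.0629.
E_A − E_B = 0.6413 − 1.0629 = -0.4216 ≈ -0.42.

-0.42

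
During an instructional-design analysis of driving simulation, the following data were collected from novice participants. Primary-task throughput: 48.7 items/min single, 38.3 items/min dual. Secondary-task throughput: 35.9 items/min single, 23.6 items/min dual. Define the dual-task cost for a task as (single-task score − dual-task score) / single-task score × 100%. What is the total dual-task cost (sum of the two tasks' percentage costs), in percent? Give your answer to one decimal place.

55.6

Primary cost = (48.7 − 38.3) / 48.7 × 100% = 21.3552%.
Secondary cost = (35.9 − 23.6) / 35.9 × 100% = 34.2618%.
Total = 21.3552% + 34.2618% = 55.6170% ≈ 55.6%.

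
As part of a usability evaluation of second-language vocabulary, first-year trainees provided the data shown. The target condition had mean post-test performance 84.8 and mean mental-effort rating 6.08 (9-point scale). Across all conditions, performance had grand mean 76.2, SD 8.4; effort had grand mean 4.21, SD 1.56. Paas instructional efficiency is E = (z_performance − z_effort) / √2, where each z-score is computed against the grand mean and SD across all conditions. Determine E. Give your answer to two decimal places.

z_performance = (84.8 − 76.2) / 8.4 = 8.6000 / 8.4 = 1.0238.
z_effort = (6.08 − 4.21) / 1.56 = 1.8700 / 1.56 = 1.1987.
z_P − z_E = 1.0238 − 1.1987 = -0.1749.
E = -0.1749 / √2 = -0.1749 / 1.41421 = -0.1237 ≈ -0.12.

-0.12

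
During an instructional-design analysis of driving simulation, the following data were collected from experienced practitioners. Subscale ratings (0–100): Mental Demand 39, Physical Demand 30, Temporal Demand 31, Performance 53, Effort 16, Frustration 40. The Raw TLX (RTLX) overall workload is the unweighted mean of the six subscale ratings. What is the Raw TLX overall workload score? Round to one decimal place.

34.8

Sum of ratings = 39 + 30 + 31 + 53 + 16 + 40 = 209.
RTLX = 209 / 6 = 34.8333 ≈ 34.8.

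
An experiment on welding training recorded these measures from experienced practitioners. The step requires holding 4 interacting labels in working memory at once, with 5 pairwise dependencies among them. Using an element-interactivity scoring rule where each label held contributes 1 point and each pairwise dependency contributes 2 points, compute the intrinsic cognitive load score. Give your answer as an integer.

14

Element contribution: 4 × 1 = 4.
Interaction contribution: 5 × 2 = 10.
Intrinsic load = 4 + 10 = 14.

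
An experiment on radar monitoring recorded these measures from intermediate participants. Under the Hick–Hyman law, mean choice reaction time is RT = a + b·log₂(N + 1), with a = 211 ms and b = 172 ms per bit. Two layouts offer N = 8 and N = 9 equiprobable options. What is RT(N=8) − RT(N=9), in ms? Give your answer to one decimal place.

RT(8) = 211 + 172·log₂(9) = 211 + 172·3.1699 = 756.2228 ms.
RT(9) = 211 + 172·log₂(10) = 211 + 172·3.3219 = 782.3668 ms.
Difference = 756.2228 − 782.3668 = -26.1440 ≈ -26.1 ms.

-26.1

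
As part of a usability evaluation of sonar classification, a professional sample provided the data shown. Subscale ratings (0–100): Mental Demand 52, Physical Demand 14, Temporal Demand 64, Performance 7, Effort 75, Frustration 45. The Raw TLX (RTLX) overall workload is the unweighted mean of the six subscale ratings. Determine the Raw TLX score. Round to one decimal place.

Sum of ratings = 52 + 14 + 64 + 7 + 75 + 45 = 257.
RTLX = 257 / 6 = 42.8333 ≈ 42.8.

42.8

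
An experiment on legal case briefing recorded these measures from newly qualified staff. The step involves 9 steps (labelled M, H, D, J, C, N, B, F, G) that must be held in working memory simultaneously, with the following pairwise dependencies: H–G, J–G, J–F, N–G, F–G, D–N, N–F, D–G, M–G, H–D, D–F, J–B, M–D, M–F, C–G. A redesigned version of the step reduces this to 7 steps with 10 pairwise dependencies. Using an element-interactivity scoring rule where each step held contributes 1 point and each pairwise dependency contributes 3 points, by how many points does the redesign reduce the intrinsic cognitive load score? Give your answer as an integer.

17

Original: 9 × 1 + 15 × 3 = 9 + 45 = 54.
Redesigned: 7 × 1 + 10 × 3 = 7 + 30 = 37.
Reduction = 54 − 37 = 17.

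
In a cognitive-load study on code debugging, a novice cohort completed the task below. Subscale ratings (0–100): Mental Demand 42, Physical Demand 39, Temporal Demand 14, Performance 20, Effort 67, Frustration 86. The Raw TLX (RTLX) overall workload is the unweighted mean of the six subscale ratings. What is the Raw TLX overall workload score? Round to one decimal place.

44.7

Sum of ratings = 42 + 39 + 14 + 20 + 67 + 86 = 268.
RTLX = 268 / 6 = 44.6667 ≈ 44.7.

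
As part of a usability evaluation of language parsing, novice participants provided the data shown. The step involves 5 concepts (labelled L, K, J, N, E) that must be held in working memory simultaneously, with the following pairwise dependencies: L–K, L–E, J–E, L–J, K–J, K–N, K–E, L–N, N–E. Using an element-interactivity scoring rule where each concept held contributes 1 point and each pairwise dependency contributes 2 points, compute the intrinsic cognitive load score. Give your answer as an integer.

23

Count of concepts held simultaneously: 5.
Count of pairwise dependencies listed: 9.
Element contribution: 5 × 1 = 5.
Interaction contribution: 9 × 2 = 18.
Intrinsic load = 5 + 18 = 23.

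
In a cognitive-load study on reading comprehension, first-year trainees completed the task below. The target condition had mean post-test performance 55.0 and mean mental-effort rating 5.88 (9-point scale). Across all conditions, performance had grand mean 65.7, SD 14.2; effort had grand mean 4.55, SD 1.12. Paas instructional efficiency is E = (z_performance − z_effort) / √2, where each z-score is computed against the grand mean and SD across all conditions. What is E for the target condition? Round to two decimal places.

-1.37

z_performance = (55.0 − 65.7) / 14.2 = -10.7000 / 14.2 = -0.7535.
z_effort = (5.88 − 4.55) / 1.12 = 1.3300 / 1.12 = 1.1875.
z_P − z_E = -0.7535 − 1.1875 = -1.9410.
E = -1.9410 / √2 = -1.9410 / 1.41421 = -1.3725 ≈ -1.37.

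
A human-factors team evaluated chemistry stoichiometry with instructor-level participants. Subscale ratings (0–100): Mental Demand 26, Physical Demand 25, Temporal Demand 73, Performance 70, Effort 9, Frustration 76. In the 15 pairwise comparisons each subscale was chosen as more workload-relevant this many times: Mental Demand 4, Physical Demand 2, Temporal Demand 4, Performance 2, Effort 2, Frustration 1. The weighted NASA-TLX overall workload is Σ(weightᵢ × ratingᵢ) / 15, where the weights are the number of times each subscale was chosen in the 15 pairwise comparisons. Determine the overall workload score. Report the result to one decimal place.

45.3

The tallies are the weights (they sum to 15).
Weighted sum = 4·26 + 2·25 + 4·73 + 2·70 + 2·9 + 1·76
            = 104 + 50 + 292 + 140 + 18 + 76 = 680.
Overall workload = 680 / 15 = 45.3333 ≈ 45.3.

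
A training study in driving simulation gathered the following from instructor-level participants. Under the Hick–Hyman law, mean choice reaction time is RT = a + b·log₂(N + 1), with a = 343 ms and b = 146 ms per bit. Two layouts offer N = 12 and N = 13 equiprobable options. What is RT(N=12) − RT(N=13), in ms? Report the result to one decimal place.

RT(12) = 343 + 146·log₂(13) = 343 + 146·3.7004 = 883.2584 ms.
RT(13) = 343 + 146·log₂(14) = 343 + 146·3.8074 = 898.8804 ms.
Difference = 883.2584 − 898.8804 = -15.6220 ≈ -15.6 ms.

-15.6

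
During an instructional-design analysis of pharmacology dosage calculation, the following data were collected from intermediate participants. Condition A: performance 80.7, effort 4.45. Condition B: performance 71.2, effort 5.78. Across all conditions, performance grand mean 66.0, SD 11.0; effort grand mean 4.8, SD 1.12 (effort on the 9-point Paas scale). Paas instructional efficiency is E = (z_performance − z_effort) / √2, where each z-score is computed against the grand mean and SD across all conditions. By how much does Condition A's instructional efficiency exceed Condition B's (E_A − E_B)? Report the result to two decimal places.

Condition A: z_P = (80.7 − 66.0)/11.0 = 1.3364; z_E = (4.45 − 4.8)/1.12 = -0.3125; E_A = (1.3364 − (-0.3125))/√2 = 1.1659.
Condition B: z_P = (71.2 − 66.0)/11.0 = 0.4727; z_E = (5.78 − 4.8)/1.12 = 0.8750; E_B = (0.4727 − 0.8750)/√2 = -0.2845.
E_A − E_B = 1.1659 − (-0.2845) = 1.4504 ≈ 1.45.

1.45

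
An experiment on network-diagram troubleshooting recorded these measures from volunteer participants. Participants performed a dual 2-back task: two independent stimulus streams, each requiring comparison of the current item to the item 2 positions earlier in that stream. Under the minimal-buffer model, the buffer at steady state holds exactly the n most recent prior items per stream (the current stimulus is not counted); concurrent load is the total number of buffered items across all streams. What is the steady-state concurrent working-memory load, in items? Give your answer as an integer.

4

Each stream's buffer holds its 2 most recent prior items.
Two independent streams: 2 × 2 = 4 buffered items at steady state.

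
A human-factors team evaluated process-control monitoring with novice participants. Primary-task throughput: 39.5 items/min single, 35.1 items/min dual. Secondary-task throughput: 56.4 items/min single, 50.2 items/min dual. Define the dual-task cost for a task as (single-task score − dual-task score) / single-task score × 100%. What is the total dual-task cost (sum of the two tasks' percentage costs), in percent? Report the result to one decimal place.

22.1

Primary cost = (39.5 − 35.1) / 39.5 × 100% = 11.1392%.
Secondary cost = (56.4 − 50.2) / 56.4 × 100% = 10.9929%.
Total = 11.1392% + 10.9929% = 22.1321% ≈ 22.1%.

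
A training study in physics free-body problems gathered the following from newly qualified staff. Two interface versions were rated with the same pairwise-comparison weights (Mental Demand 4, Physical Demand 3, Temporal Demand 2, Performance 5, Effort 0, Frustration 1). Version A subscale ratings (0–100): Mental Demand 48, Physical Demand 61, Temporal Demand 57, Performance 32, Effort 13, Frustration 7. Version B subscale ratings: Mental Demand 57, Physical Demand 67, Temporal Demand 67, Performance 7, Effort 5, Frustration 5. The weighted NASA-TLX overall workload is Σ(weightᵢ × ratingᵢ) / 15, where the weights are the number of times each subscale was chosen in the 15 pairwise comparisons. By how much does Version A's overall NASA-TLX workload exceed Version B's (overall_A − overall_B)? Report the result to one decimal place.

Version A weighted sum = 4·48 + 3·61 + 2·57 + 5·32 + 0·13 + 1·7 = 192 + 183 + 114 + 160 + 0 + 7 = 656; overall_A = 656/15 = 43.7333.
Version B weighted sum = 4·57 + 3·67 + 2·67 + 5·7 + 0·5 + 1·5 = 228 + 201 + 134 + 35 + 0 + 5 = 603; overall_B = 603/15 = 40.2000.
Difference = 43.7333 − 40.2000 = 3.5333 ≈ 3.5.

3.5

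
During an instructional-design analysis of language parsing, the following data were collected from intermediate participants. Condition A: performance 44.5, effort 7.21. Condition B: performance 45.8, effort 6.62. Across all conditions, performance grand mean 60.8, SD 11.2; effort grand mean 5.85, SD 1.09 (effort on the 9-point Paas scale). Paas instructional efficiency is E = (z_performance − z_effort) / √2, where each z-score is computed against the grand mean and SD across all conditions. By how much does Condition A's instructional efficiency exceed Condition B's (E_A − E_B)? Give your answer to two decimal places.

Condition A: z_P = (44.5 − 60.8)/11.2 = -1.4554; z_E = (7.21 − 5.85)/1.09 = 1.2477; E_A = (-1.4554 − 1.2477)/√2 = -1.9114.
Condition B: z_P = (45.8 − 60.8)/11.2 = -1.3393; z_E = (6.62 − 5.85)/1.09 = 0.7064; E_B = (-1.3393 − 0.7064)/√2 = -1.4465.
E_A − E_B = -1.9114 − (-1.4465) = -0.4649 ≈ -0.46.

-0.46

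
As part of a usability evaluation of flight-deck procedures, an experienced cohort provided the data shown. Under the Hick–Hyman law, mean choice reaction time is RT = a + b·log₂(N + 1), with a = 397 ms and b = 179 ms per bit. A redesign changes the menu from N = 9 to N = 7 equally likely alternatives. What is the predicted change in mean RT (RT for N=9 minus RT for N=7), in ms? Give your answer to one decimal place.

57.6

RT(9) = 397 + 179·log₂(10) = 397 + 179·3.3219 = 991.6201 ms.
RT(7) = 397 + 179·log₂(8) = 397 + 179·3.0000 = 934.0000 ms.
Difference = 991.6201 − 934.0000 = 57.6201 ≈ 57.6 ms.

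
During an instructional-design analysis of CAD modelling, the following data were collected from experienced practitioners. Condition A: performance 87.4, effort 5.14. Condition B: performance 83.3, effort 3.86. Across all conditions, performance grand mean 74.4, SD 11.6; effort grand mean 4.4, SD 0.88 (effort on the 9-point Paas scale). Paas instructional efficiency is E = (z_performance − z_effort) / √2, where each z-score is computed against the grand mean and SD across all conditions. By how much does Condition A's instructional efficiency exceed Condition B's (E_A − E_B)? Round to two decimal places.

Condition A: z_P = (87.4 − 74.4)/11.6 = 1.1207; z_E = (5.14 − 4.4)/0.88 = 0.8409; E_A = (1.1207 − 0.8409)/√2 = 0.1978.
Condition B: z_P = (83.3 − 74.4)/11.6 = 0.7672; z_E = (3.86 − 4.4)/0.88 = -0.6136; E_B = (0.7672 − (-0.6136))/√2 = 0.9764.
E_A − E_B = 0.1978 − 0.9764 = -0.7786 ≈ -0.78.

-0.78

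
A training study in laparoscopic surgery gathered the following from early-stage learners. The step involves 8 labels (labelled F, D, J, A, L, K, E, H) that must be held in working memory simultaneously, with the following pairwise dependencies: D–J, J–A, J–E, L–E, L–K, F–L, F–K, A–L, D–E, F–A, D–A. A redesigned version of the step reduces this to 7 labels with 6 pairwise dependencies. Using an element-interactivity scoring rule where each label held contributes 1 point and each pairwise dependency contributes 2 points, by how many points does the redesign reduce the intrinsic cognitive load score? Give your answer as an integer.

11

Original: 8 × 1 + 11 × 2 = 8 + 22 = 30.
Redesigned: 7 × 1 + 6 × 2 = 7 + 12 = 19.
Reduction = 30 − 19 = 11.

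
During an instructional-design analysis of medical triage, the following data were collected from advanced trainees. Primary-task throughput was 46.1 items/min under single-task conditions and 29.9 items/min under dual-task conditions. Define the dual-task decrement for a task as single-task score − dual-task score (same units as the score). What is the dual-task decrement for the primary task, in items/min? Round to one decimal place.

16.2

Decrement = 46.1 − 29.9 = 16.2000 items/min ≈ 16.2 items/min.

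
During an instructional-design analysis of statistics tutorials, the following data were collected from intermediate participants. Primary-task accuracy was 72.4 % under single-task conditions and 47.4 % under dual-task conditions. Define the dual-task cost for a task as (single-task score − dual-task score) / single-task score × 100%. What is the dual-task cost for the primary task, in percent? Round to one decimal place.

Cost = (72.4 − 47.4) / 72.4 × 100%
     = 25.0000 / 72.4 × 100% = 34.5304%.
≈ 34.5%.

34.5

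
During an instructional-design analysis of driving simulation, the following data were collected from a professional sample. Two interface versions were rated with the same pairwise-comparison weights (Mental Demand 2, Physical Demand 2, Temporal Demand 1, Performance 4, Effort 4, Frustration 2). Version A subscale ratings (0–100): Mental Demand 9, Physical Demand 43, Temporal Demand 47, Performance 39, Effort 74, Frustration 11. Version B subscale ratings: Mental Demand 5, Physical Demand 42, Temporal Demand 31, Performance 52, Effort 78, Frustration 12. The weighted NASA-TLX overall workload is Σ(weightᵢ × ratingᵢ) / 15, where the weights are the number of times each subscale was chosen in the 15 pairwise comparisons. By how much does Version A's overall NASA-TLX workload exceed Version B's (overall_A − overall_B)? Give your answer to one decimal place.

Version A weighted sum = 2·9 + 2·43 + 1·47 + 4·39 + 4·74 + 2·11 = 18 + 86 + 47 + 156 + 296 + 22 = 625; overall_A = 625/15 = 41.6667.
Version B weighted sum = 2·5 + 2·42 + 1·31 + 4·52 + 4·78 + 2·12 = 10 + 84 + 31 + 208 + 312 + 24 = 669; overall_B = 669/15 = 44.6000.
Difference = 41.6667 − 44.6000 = -2.9333 ≈ -2.9.

-2.9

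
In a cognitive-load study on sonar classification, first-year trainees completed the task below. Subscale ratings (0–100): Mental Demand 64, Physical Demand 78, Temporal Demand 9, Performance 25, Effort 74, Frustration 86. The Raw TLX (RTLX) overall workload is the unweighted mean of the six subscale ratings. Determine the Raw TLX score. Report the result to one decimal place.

Sum of ratings = 64 + 78 + 9 + 25 + 74 + 86 = 336.
RTLX = 336 / 6 = 56.0000 ≈ 56.0.

56.0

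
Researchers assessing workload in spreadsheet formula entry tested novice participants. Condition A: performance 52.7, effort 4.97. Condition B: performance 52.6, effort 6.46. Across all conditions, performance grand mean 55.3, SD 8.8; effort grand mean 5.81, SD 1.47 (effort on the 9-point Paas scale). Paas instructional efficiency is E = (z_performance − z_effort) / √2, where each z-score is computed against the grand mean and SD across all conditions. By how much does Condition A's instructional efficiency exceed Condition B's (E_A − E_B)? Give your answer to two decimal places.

0.72

Condition A: z_P = (52.7 − 55.3)/8.8 = -0.2955; z_E = (4.97 − 5.81)/1.47 = -0.5714; E_A = (-0.2955 − (-0.5714))/√2 = 0.1951.
Condition B: z_P = (52.6 − 55.3)/8.8 = -0.3068; z_E = (6.46 − 5.81)/1.47 = 0.4422; E_B = (-0.3068 − 0.4422)/√2 = -0.5296.
E_A − E_B = 0.1951 − (-0.5296) = 0.7247 ≈ 0.72.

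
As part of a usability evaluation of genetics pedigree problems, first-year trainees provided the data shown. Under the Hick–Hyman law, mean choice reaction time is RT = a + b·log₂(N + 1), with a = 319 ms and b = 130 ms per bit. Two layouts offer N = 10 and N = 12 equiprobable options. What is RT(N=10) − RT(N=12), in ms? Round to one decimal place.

-31.3

RT(10) = 319 + 130·log₂(11) = 319 + 130·3.4594 = 768.7220 ms.
RT(12) = 319 + 130·log₂(13) = 319 + 130·3.7004 = 800.0520 ms.
Difference = 768.7220 − 800.0520 = -31.3300 ≈ -31.3 ms.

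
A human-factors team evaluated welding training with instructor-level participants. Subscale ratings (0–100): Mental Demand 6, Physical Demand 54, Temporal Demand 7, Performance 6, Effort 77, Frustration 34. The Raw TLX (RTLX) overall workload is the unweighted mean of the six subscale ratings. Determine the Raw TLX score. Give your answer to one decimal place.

30.7

Sum of ratings = 6 + 54 + 7 + 6 + 77 + 34 = 184.
RTLX = 184 / 6 = 30.6667 ≈ 30.7.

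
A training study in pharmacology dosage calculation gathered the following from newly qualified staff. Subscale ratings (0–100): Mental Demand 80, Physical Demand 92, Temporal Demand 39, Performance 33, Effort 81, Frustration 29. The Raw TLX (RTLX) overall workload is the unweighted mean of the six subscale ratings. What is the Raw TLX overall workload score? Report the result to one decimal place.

59.0

Sum of ratings = 80 + 92 + 39 + 33 + 81 + 29 = 354.
RTLX = 354 / 6 = 59.0000 ≈ 59.0.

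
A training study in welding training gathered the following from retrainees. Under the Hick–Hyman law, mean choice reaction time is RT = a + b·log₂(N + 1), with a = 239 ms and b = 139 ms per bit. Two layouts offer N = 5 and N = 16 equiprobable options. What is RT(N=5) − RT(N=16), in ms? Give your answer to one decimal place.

RT(5) = 239 + 139·log₂(6) = 239 + 139·2.5850 = 598.3150 ms.
RT(16) = 239 + 139·log₂(17) = 239 + 139·4.0875 = 807.1625 ms.
Difference = 598.3150 − 807.1625 = -208.8475 ≈ -208.8 ms.

-208.8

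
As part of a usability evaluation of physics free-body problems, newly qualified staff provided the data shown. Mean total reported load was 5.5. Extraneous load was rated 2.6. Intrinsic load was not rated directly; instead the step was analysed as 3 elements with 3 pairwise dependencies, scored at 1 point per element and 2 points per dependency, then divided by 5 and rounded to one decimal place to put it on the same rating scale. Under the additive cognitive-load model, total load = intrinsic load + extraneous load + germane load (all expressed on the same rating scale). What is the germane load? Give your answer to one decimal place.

1.1

Intrinsic (element-interactivity): (3 × 1 + 3 × 2) / 5 = 9 / 5 = 1.8000 → 1.8.
germane load = total − intrinsic − extraneous
             = 5.5 − 1.8 − 2.6 = 1.1.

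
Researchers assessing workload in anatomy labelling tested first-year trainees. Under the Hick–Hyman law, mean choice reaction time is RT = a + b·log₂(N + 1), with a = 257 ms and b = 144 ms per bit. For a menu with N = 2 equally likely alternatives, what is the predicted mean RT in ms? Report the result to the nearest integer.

log₂(2 + 1) = log₂(3) = 1.5850.
RT = 257 + 144 × 1.5850 = 257 + 228.2400 = 485.2400 ms.
≈ 485 ms.

485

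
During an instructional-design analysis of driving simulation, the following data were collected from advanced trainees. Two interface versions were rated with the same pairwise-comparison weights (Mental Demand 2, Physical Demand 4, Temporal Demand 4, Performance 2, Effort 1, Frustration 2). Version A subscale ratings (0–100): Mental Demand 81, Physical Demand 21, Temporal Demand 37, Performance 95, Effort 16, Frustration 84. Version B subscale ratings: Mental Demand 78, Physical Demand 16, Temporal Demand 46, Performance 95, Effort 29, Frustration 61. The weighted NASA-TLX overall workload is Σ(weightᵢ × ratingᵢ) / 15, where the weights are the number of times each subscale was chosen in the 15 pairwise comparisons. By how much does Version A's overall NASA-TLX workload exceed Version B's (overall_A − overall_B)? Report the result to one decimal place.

Version A weighted sum = 2·81 + 4·21 + 4·37 + 2·95 + 1·16 + 2·84 = 162 + 84 + 148 + 190 + 16 + 168 = 768; overall_A = 768/15 = 51.2000.
Version B weighted sum = 2·78 + 4·16 + 4·46 + 2·95 + 1·29 + 2·61 = 156 + 64 + 184 + 190 + 29 + 122 = 745; overall_B = 745/15 = 49.6667.
Difference = 51.2000 − 49.6667 = 1.5333 ≈ 1.5.

1.5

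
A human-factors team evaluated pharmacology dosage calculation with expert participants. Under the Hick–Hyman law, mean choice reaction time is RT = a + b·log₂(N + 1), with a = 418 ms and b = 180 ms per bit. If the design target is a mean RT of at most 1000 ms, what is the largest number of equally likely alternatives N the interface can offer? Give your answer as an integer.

8

Set 418 + 180·log₂(N + 1) ≤ 1000.
log₂(N + 1) ≤ (1000 − 418) / 180 = 3.2333.
N + 1 ≤ 2^3.2333 = 9.4042.
N ≤ 8.4042, so the largest integer N is 8.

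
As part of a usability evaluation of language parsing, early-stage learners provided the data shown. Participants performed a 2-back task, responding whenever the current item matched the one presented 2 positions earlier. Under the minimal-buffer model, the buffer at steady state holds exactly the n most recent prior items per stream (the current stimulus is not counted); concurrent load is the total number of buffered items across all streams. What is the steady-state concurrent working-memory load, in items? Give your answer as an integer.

2

The buffer holds the 2 most recent prior items.
Steady-state concurrent load = 2 items.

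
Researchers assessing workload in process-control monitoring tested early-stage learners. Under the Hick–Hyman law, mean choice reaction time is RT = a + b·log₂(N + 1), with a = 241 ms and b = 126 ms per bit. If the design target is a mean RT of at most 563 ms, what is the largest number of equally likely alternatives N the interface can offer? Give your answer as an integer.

Set 241 + 126·log₂(N + 1) ≤ 563.
log₂(N + 1) ≤ (563 − 241) / 126 = 2.5556.
N + 1 ≤ 2^2.5556 = 5.8791.
N ≤ 4.8791, so the largest integer N is 4.

4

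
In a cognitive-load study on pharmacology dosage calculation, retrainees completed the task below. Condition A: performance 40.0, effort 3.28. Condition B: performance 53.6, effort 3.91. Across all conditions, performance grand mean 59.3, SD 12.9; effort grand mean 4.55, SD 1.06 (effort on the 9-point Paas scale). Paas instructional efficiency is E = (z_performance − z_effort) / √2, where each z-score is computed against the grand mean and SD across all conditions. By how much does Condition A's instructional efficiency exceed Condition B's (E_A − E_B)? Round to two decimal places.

Condition A: z_P = (40.0 − 59.3)/12.9 = -1.4961; z_E = (3.28 − 4.55)/1.06 = -1.1981; E_A = (-1.4961 − (-1.1981))/√2 = -0.2107.
Condition B: z_P = (53.6 − 59.3)/12.9 = -0.4419; z_E = (3.91 − 4.55)/1.06 = -0.6038; E_B = (-0.4419 − (-0.6038))/√2 = 0.1145.
E_A − E_B = -0.2107 − 0.1145 = -0.3252 ≈ -0.33.

-0.33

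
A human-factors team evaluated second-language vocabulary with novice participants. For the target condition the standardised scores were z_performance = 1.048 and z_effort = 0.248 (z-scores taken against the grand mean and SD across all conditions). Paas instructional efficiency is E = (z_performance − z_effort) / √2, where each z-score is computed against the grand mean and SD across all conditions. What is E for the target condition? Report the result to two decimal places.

0.57

z_P − z_E = 1.048 − 0.248 = 0.8000.
E = 0.8000 / √2 = 0.8000 / 1.41421 = 0.5657 ≈ 0.57.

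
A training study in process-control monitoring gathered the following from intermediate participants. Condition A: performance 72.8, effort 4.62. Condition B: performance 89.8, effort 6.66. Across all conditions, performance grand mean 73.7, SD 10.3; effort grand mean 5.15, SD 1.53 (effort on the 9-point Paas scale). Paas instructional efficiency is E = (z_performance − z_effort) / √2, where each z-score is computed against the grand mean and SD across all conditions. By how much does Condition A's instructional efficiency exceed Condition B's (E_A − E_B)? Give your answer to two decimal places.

Condition A: z_P = (72.8 − 73.7)/10.3 = -0.0874; z_E = (4.62 − 5.15)/1.53 = -0.3464; E_A = (-0.0874 − (-0.3464))/√2 = 0.1831.
Condition B: z_P = (89.8 − 73.7)/10.3 = 1.5631; z_E = (6.66 − 5.15)/1.53 = 0.9869; E_B = (1.5631 − 0.9869)/√2 = 0.4074.
E_A − E_B = 0.1831 − 0.4074 = -0.2243 ≈ -0.22.

-0.22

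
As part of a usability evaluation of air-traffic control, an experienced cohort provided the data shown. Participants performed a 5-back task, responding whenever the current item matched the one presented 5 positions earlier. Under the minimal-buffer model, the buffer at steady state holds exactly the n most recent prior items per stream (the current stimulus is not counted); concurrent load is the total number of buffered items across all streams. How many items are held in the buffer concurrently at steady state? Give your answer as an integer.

The buffer holds the 5 most recent prior items.
Steady-state concurrent load = 5 items.

5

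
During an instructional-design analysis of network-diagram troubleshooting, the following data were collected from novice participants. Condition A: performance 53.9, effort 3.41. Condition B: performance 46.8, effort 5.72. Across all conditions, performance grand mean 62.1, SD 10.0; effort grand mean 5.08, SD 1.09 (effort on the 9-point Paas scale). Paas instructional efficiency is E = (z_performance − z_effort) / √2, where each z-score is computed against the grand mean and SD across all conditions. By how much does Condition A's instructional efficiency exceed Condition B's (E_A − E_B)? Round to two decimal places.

Condition A: z_P = (53.9 − 62.1)/10.0 = -0.8200; z_E = (3.41 − 5.08)/1.09 = -1.5321; E_A = (-0.8200 − (-1.5321))/√2 = 0.5035.
Condition B: z_P = (46.8 − 62.1)/10.0 = -1.5300; z_E = (5.72 − 5.08)/1.09 = 0.5872; E_B = (-1.5300 − 0.5872)/√2 = -1.4971.
E_A − E_B = 0.5035 − (-1.4971) = 2.0006 ≈ 2.00.

2.00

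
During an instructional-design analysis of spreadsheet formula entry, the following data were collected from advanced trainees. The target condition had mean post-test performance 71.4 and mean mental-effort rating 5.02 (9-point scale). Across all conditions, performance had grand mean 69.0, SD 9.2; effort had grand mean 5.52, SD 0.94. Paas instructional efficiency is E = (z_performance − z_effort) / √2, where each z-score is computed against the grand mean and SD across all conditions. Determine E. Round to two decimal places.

0.56

z_performance = (71.4 − 69.0) / 9.2 = 2.4000 / 9.2 = 0.2609.
z_effort = (5.02 − 5.52) / 0.94 = -0.5000 / 0.94 = -0.5319.
z_P − z_E = 0.2609 − (-0.5319) = 0.7928.
E = 0.7928 / √2 = 0.7928 / 1.41421 = 0.5606 ≈ 0.56.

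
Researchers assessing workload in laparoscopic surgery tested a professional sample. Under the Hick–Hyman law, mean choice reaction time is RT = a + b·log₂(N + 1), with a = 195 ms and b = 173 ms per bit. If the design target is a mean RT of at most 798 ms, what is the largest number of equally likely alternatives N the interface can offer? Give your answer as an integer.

Set 195 + 173·log₂(N + 1) ≤ 798.
log₂(N + 1) ≤ (798 − 195) / 173 = 3.4855.
N + 1 ≤ 2^3.4855 = 11.2006.
N ≤ 10.2006, so the largest integer N is 10.

10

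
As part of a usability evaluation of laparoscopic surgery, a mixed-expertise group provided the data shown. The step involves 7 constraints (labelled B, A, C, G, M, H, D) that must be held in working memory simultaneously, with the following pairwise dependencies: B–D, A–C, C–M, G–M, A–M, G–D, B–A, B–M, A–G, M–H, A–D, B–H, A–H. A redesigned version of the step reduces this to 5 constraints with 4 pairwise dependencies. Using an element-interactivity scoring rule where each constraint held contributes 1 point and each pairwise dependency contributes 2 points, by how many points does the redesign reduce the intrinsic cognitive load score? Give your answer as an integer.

Original: 7 × 1 + 13 × 2 = 7 + 26 = 33.
Redesigned: 5 × 1 + 4 × 2 = 5 + 8 = 13.
Reduction = 33 − 13 = 20.

20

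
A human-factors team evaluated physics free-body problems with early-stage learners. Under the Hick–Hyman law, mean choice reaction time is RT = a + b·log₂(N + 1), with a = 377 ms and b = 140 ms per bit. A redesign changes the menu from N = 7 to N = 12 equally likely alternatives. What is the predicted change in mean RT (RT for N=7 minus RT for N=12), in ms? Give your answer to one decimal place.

RT(7) = 377 + 140·log₂(8) = 377 + 140·3.0000 = 797.0000 ms.
RT(12) = 377 + 140·log₂(13) = 377 + 140·3.7004 = 895.0560 ms.
Difference = 797.0000 − 895.0560 = -98.0560 ≈ -98.1 ms.

-98.1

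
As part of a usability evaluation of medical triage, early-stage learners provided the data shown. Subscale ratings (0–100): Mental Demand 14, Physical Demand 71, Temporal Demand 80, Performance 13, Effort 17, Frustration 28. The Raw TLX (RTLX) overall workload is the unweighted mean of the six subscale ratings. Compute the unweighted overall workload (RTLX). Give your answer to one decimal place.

Sum of ratings = 14 + 71 + 80 + 13 + 17 + 28 = 223.
RTLX = 223 / 6 = 37.1667 ≈ 37.2.

37.2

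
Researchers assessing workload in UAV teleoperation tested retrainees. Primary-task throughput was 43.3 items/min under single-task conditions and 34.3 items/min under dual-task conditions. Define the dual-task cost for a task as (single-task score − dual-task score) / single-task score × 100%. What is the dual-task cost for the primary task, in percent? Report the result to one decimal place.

20.8

Cost = (43.3 − 34.3) / 43.3 × 100%
     = 9.0000 / 43.3 × 100% = 20.7852%.
≈ 20.8%.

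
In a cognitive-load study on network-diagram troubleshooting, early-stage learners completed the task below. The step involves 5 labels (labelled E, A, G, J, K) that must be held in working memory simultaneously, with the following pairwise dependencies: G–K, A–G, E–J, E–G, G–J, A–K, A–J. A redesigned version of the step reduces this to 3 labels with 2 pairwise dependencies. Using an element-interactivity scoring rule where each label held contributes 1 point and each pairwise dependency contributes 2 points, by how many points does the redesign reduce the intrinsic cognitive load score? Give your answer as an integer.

12

Original: 5 × 1 + 7 × 2 = 5 + 14 = 19.
Redesigned: 3 × 1 + 2 × 2 = 3 + 4 = 7.
Reduction = 19 − 7 = 12.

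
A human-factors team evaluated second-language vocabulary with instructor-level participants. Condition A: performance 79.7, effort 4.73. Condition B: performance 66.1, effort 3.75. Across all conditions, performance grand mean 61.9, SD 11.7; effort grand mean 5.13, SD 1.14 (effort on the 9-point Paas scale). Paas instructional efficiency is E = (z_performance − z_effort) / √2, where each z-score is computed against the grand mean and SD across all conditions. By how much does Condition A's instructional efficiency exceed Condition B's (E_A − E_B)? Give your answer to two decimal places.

Condition A: z_P = (79.7 − 61.9)/11.7 = 1.5214; z_E = (4.73 − 5.13)/1.14 = -0.3509; E_A = (1.5214 − (-0.3509))/√2 = 1.3239.
Condition B: z_P = (66.1 − 61.9)/11.7 = 0.3590; z_E = (3.75 − 5.13)/1.14 = -1.2105; E_B = (0.3590 − (-1.2105))/√2 = 1.1098.
E_A − E_B = 1.3239 − 1.1098 = 0.2141 ≈ 0.21.

0.21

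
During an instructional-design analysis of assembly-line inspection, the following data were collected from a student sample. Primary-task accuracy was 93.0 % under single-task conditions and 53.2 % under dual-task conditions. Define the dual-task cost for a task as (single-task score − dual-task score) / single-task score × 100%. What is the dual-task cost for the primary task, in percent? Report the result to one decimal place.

42.8

Cost = (93.0 − 53.2) / 93.0 × 100%
     = 39.8000 / 93.0 × 100% = 42.7957%.
≈ 42.8%.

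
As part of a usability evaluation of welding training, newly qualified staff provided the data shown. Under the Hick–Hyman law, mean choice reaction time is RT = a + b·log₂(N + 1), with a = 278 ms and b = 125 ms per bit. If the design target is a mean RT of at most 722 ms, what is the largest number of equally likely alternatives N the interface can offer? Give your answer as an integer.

Set 278 + 125·log₂(N + 1) ≤ 722.
log₂(N + 1) ≤ (722 − 278) / 125 = 3.5520.
N + 1 ≤ 2^3.5520 = 11.7289.
N ≤ 10.7289, so the largest integer N is 10.

10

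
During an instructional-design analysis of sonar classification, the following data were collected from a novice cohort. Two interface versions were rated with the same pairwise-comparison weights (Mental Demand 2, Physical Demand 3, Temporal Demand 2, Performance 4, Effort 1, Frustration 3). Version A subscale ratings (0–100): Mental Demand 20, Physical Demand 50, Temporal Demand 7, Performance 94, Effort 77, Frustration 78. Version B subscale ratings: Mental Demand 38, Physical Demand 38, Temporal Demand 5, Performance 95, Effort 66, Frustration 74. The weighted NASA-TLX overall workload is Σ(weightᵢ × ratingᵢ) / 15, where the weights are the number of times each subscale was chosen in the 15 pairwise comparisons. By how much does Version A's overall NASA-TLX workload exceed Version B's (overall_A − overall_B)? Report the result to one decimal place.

1.5

Version A weighted sum = 2·20 + 3·50 + 2·7 + 4·94 + 1·77 + 3·78 = 40 + 150 + 14 + 376 + 77 + 234 = 891; overall_A = 891/15 = 59.4000.
Version B weighted sum = 2·38 + 3·38 + 2·5 + 4·95 + 1·66 + 3·74 = 76 + 114 + 10 + 380 + 66 + 222 = 868; overall_B = 868/15 = 57.8667.
Difference = 59.4000 − 57.8667 = 1.5333 ≈ 1.5.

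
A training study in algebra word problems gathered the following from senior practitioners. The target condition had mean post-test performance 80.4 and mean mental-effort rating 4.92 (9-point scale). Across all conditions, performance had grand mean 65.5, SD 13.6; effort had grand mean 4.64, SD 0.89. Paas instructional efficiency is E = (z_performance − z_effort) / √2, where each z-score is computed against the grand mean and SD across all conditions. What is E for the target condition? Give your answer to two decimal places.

0.55

z_performance = (80.4 − 65.5) / 13.6 = 14.9000 / 13.6 = 1.0956.
z_effort = (4.92 − 4.64) / 0.89 = 0.2800 / 0.89 = 0.3146.
z_P − z_E = 1.0956 − 0.3146 = 0.7810.
E = 0.7810 / √2 = 0.7810 / 1.41421 = 0.5523 ≈ 0.55.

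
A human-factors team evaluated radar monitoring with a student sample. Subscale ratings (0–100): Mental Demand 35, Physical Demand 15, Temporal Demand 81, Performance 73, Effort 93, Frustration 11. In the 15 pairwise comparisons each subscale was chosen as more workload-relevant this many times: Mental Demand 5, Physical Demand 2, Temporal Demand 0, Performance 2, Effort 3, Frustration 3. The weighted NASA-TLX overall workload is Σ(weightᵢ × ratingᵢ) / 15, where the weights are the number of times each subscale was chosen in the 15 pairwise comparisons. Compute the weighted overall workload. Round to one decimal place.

44.2

The tallies are the weights (they sum to 15).
Weighted sum = 5·35 + 2·15 + 0·81 + 2·73 + 3·93 + 3·11
            = 175 + 30 + 0 + 146 + 279 + 33 = 663.
Overall workload = 663 / 15 = 44.2000 ≈ 44.2.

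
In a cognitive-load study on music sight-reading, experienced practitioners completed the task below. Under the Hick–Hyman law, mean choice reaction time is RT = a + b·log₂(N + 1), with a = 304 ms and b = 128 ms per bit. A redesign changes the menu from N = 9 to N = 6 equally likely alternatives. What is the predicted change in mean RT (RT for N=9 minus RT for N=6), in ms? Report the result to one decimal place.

65.9

RT(9) = 304 + 128·log₂(10) = 304 + 128·3.3219 = 729.2032 ms.
RT(6) = 304 + 128·log₂(7) = 304 + 128·2.8074 = 663.3472 ms.
Difference = 729.2032 − 663.3472 = 65.8560 ≈ 65.9 ms.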